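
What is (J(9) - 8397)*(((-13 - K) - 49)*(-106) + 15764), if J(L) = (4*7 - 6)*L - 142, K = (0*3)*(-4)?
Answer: -186304576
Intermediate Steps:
K = 0 (K = 0*(-4) = 0)
J(L) = -142 + 22*L (J(L) = (28 - 6)*L - 142 = 22*L - 142 = -142 + 22*L)
(J(9) - 8397)*(((-13 - K) - 49)*(-106) + 15764) = ((-142 + 22*9) - 8397)*(((-13 - 1*0) - 49)*(-106) + 15764) = ((-142 + 198) - 8397)*(((-13 + 0) - 49)*(-106) + 15764) = (56 - 8397)*((-13 - 49)*(-106) + 15764) = -8341*(-62*(-106) + 15764) = -8341*(6572 + 15764) = -8341*22336 = -186304576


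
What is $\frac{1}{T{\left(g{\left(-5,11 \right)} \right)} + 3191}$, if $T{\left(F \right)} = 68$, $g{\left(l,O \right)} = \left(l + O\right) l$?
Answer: $\frac{1}{3259} \approx 0.00030684$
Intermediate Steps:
$g{\left(l,O \right)} = l \left(O + l\right)$ ($g{\left(l,O \right)} = \left(O + l\right) l = l \left(O + l\right)$)
$\frac{1}{T{\left(g{\left(-5,11 \right)} \right)} + 3191} = \frac{1}{68 + 3191} = \frac{1}{3259}$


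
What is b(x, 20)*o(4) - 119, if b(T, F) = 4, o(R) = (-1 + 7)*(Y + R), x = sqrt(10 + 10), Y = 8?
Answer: 169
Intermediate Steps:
x = 2*sqrt(5) (x = sqrt(20) = 2*sqrt(5) ≈ 4.4721)
o(R) = 48 + 6*R (o(R) = (-1 + 7)*(8 + R) = 6*(8 + R) = 48 + 6*R)
b(x, 20)*o(4) - 119 = 4*(48 + 6*4) - 119 = 4*(48 + 24) - 119 = 4*72 - 119 = 288 - 119 = 169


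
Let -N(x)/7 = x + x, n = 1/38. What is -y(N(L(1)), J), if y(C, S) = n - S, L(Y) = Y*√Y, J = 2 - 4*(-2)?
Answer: 379/38 ≈ 9.9737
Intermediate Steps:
J = 10 (J = 2 + 8 = 10)
n = 1/38 ≈ 0.026316
L(Y) = Y^(3/2)
N(x) = -14*x (N(x) = -7*(x + x) = -14*x)
y(C, S) = 1/38 - S
-y(N(L(1)), J) = -(1/38 - 1*10) = -(1/38 - 10) = -1*(-379/38) = 379/38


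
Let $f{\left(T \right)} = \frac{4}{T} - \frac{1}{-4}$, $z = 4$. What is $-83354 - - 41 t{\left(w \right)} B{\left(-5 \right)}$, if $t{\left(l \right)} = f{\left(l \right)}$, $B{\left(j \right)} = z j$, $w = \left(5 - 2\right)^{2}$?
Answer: $- \frac{755311}{9} \approx -83924.0$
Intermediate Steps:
$w = 9$ ($w = 3^{2} = 9$)
$f{\left(T \right)} = \frac{1}{4} + \frac{4}{T}$ ($f{\left(T \right)} = \frac{4}{T} - - \frac{1}{4} = \frac{4}{T} + \frac{1}{4} = \frac{1}{4} + \frac{4}{T}$)
$B{\left(j \right)} = 4 j$
$t{\left(l \right)} = \frac{16 + l}{4 l}$
$-83354 - - 41 t{\left(w \right)} B{\left(-5 \right)} = -83354 - - 41 \frac{16 + 9}{4 \cdot 9} \cdot 4 \left(-5\right) = -83354 - - 41 \cdot \frac{1}{4} \cdot \frac{1}{9} \cdot 25 \left(-20\right) = -83354 - \left(-41\right) \frac{25}{36} \left(-20\right) = -83354 - \left(- \frac{1025}{36}\right) \left(-20\right) = -83354 - \frac{5125}{9} = - \frac{755311}{9}$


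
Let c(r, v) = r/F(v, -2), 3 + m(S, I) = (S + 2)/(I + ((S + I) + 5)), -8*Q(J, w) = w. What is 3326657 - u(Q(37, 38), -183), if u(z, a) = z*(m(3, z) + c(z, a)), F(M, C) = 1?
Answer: 159677009/48 ≈ 3.3266e+6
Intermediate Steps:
Q(J, w) = -w/8
m(S, I) = -3 + (2 + S)/(5 + S + 2*I) (m(S, I) = -3 + (S + 2)/(I + ((S + I) + 5)) = -3 + (2 + S)/(I + ((I + S) + 5)) = -3 + (2 + S)/(I + (5 + I + S)) = -3 + (2 + S)/(5 + S + 2*I))
c(r, v) = r (c(r, v) = r/1 = r*1 = r)
u(z, a) = z*(z + (-19 - 6*z)/(8 + 2*z)) (u(z, a) = z*((-13 - 6*z - 2*3)/(5 + 3 + 2*z) + z) = z*((-13 - 6*z - 6)/(8 + 2*z) + z) = z*((-19 - 6*z)/(8 + 2*z) + z) = z*(z + (-19 - 6*z)/(8 + 2*z)))
3326657 - u(Q(37, 38), -183) = 3326657 - (-⅛*38)*(-19 + 2*(-⅛*38) + 2*(-⅛*38)²)/(2*(4 - ⅛*38)) = 3326657 - (-19)*(-19 + 2*(-19/4) + 2*(-19/4)²)/(2*4*(4 - 19/4)) = 3326657 - (-19)*(-19 - 19/2 + 2*(361/16))/(2*4*(-¾)) = 3326657 - (-19)*(-4)*(-19 - 19/2 + 361/8)/(2*4*3) = 3326657 - (-19)*(-4)*133/(2*4*3*8) = 3326657 - 1*2527/48 = 3326657 - 2527/48 = 159677009/48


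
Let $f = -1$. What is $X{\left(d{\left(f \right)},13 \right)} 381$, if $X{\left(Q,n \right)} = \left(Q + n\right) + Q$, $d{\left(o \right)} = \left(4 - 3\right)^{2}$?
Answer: $5715$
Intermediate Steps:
$d{\left(o \right)} = 1$ ($d{\left(o \right)} = 1^{2} = 1$)
$X{\left(Q,n \right)} = n + 2 Q$
$X{\left(d{\left(f \right)},13 \right)} 381 = \left(13 + 2 \cdot 1\right) 381 = \left(13 + 2\right) 381 = 15 \cdot 381 = 5715$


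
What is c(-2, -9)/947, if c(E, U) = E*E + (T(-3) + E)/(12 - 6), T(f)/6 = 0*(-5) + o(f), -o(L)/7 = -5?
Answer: 116/2841 ≈ 0.040831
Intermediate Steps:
o(L) = 35 (o(L) = -7*(-5) = 35)
T(f) = 210 (T(f) = 6*(0*(-5) + 35) = 6*(0 + 35) = 6*35 = 210)
c(E, U) = 35 + E**2 + E/6 (c(E, U) = E*E + (210 + E)/(12 - 6) = E**2 + (210 + E)/6 = E**2 + (210 + E)*(1/6) = E**2 + (35 + E/6) = 35 + E**2 + E/6)
c(-2, -9)/947 = (35 + (-2)**2 + (1/6)*(-2))/947 = (35 + 4 - 1/3)*(1/947) = (116/3)*(1/947) = 116/2841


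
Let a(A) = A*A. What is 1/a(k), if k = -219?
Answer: 1/47961 ≈ 2.0850e-5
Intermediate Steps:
a(A) = A²
1/a(k) = 1/((-219)²) = 1/47961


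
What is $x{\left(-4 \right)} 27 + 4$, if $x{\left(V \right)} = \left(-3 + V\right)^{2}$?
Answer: $1327$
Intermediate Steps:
$x{\left(-4 \right)} 27 + 4 = \left(-3 - 4\right)^{2} \cdot 27 + 4 = \left(-7\right)^{2} \cdot 27 + 4 = 49 \cdot 27 + 4 = 1323 + 4 = 1327$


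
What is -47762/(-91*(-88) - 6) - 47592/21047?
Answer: -693038999/84209047 ≈ -8.2300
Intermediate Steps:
-47762/(-91*(-88) - 6) - 47592/21047 = -47762/(8008 - 6) - 47592*1/21047 = -47762/8002 - 47592/21047 = -47762*1/8002 - 47592/21047 = -23881/4001 - 47592/21047 = -693038999/84209047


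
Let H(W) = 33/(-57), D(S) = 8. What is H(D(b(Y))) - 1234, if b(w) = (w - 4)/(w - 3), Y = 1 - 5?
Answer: -23457/19 ≈ -1234.6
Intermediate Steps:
Y = -4
b(w) = (-4 + w)/(-3 + w)
H(W) = -11/19 (H(W) = 33*(-1/57) = -11/19)
H(D(b(Y))) - 1234 = -11/19 - 1234 = -23457/19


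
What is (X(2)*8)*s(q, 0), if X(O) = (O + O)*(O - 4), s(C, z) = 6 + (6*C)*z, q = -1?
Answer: -384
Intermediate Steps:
s(C, z) = 6 + 6*C*z
X(O) = 2*O*(-4 + O) (X(O) = (2*O)*(-4 + O) = 2*O*(-4 + O))
(X(2)*8)*s(q, 0) = ((2*2*(-4 + 2))*8)*(6 + 6*(-1)*0) = ((2*2*(-2))*8)*(6 + 0) = -8*8*6 = -64*6 = -384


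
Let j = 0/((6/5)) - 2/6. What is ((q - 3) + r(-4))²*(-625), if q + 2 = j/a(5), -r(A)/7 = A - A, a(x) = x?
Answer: -144400/9 ≈ -16044.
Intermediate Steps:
j = -⅓ (j = 0/((6*(⅕))) - 2*⅙ = 0/(6/5) - ⅓ = 0*(⅚) - ⅓ = 0 - ⅓ = -⅓ ≈ -0.33333)
r(A) = 0 (r(A) = -7*(A - A) = -7*0 = 0)
q = -31/15 (q = -2 - ⅓/5 = -2 - ⅓*⅕ = -2 - 1/15 = -31/15 ≈ -2.0667)
((q - 3) + r(-4))²*(-625) = ((-31/15 - 3) + 0)²*(-625) = (-76/15 + 0)²*(-625) = (-76/15)²*(-625) = (5776/225)*(-625) = -144400/9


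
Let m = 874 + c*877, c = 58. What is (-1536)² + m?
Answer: 2411036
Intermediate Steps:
m = 51740 (m = 874 + 58*877 = 874 + 50866 = 51740)
(-1536)² + m = (-1536)² + 51740 = 2359296 + 51740 = 2411036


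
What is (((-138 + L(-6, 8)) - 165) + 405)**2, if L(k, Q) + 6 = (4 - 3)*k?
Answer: 8100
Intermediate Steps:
L(k, Q) = -6 + k (L(k, Q) = -6 + (4 - 3)*k = -6 + 1*k = -6 + k)
(((-138 + L(-6, 8)) - 165) + 405)**2 = (((-138 + (-6 - 6)) - 165) + 405)**2 = (((-138 - 12) - 165) + 405)**2 = ((-150 - 165) + 405)**2 = (-315 + 405)**2 = 90**2 = 8100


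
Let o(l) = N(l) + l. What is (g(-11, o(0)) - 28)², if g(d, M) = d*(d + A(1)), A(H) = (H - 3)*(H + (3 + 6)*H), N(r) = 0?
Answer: 97969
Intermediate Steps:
o(l) = l (o(l) = 0 + l = l)
A(H) = 10*H*(-3 + H) (A(H) = (-3 + H)*(H + 9*H) = (-3 + H)*(10*H) = 10*H*(-3 + H))
g(d, M) = d*(-20 + d) (g(d, M) = d*(d + 10*1*(-3 + 1)) = d*(d + 10*1*(-2)) = d*(d - 20) = d*(-20 + d))
(g(-11, o(0)) - 28)² = (-11*(-20 - 11) - 28)² = (-11*(-31) - 28)² = (341 - 28)² = 313² = 97969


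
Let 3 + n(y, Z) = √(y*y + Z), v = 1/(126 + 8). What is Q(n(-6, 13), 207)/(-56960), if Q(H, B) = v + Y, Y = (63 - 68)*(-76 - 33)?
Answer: -73031/7632640 ≈ -0.0095682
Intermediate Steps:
Y = 545 (Y = -5*(-109) = 545)
v = 1/134 ≈ 0.0074627
n(y, Z) = -3 + √(Z + y²) (n(y, Z) = -3 + √(y*y + Z) = -3 + √(y² + Z) = -3 + √(Z + y²))
Q(H, B) = 73031/134 (Q(H, B) = 1/134 + 545 = 73031/134)
Q(n(-6, 13), 207)/(-56960) = (73031/134)/(-56960) = (73031/134)*(-1/56960) = -73031/7632640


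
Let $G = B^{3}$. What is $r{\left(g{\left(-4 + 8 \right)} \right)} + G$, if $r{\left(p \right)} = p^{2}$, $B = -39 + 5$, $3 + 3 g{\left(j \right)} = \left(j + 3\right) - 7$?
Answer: $-39303$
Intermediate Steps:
$g{\left(j \right)} = - \frac{7}{3} + \frac{j}{3}$ ($g{\left(j \right)} = -1 + \frac{\left(j + 3\right) - 7}{3} = -1 + \frac{\left(3 + j\right) - 7}{3} = -1 + \frac{-4 + j}{3} = -1 + \left(- \frac{4}{3} + \frac{j}{3}\right) = - \frac{7}{3} + \frac{j}{3}$)
$B = -34$
$G = -39304$ ($G = \left(-34\right)^{3} = -39304$)
$r{\left(g{\left(-4 + 8 \right)} \right)} + G = \left(- \frac{7}{3} + \frac{-4 + 8}{3}\right)^{2} - 39304 = \left(- \frac{7}{3} + \frac{1}{3} \cdot 4\right)^{2} - 39304 = \left(- \frac{7}{3} + \frac{4}{3}\right)^{2} - 39304 = \left(-1\right)^{2} - 39304 = 1 - 39304 = -39303$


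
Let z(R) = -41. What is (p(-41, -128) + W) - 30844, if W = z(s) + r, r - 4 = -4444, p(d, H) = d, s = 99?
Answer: -35366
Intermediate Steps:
r = -4440 (r = 4 - 4444 = -4440)
W = -4481 (W = -41 - 4440 = -4481)
(p(-41, -128) + W) - 30844 = (-41 - 4481) - 30844 = -4522 - 30844 = -35366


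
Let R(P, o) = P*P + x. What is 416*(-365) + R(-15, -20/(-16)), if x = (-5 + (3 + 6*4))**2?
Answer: -151131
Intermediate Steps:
x = 484 (x = (-5 + (3 + 24))**2 = (-5 + 27)**2 = 22**2 = 484)
R(P, o) = 484 + P**2 (R(P, o) = P*P + 484 = P**2 + 484 = 484 + P**2)
416*(-365) + R(-15, -20/(-16)) = 416*(-365) + (484 + (-15)**2) = -151840 + (484 + 225) = -151840 + 709 = -151131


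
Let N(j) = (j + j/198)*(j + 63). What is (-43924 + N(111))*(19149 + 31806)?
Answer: -13739353335/11 ≈ -1.2490e+9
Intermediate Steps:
N(j) = 199*j*(63 + j)/198 (N(j) = (j + j*(1/198))*(63 + j) = (j + j/198)*(63 + j) = (199*j/198)*(63 + j) = 199*j*(63 + j)/198)
(-43924 + N(111))*(19149 + 31806) = (-43924 + (199/198)*111*(63 + 111))*(19149 + 31806) = (-43924 + (199/198)*111*174)*50955 = (-43924 + 213527/11)*50955 = -269637/11*50955 = -13739353335/11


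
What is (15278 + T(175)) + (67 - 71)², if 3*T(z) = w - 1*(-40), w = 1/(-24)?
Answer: 1102127/72 ≈ 15307.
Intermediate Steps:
w = -1/24 ≈ -0.041667
T(z) = 959/72 (T(z) = (-1/24 - 1*(-40))/3 = (-1/24 + 40)/3 = (⅓)*(959/24) = 959/72)
(15278 + T(175)) + (67 - 71)² = (15278 + 959/72) + (67 - 71)² = 1100975/72 + (-4)² = 1100975/72 + 16 = 1102127/72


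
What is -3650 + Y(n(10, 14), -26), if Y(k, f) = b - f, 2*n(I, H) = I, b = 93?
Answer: -3531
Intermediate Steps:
n(I, H) = I/2
Y(k, f) = 93 - f
-3650 + Y(n(10, 14), -26) = -3650 + (93 - 1*(-26)) = -3650 + (93 + 26) = -3650 + 119 = -3531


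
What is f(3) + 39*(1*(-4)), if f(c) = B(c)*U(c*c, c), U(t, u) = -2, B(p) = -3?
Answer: -150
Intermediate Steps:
f(c) = 6 (f(c) = -3*(-2) = 6)
f(3) + 39*(1*(-4)) = 6 + 39*(1*(-4)) = 6 + 39*(-4) = 6 - 156 = -150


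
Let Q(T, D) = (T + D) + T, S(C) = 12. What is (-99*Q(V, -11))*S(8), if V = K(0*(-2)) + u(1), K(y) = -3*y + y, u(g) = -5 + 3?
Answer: 17820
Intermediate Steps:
u(g) = -2
K(y) = -2*y
V = -2 (V = -0*(-2) - 2 = -2*0 - 2 = 0 - 2 = -2)
Q(T, D) = D + 2*T (Q(T, D) = (D + T) + T = D + 2*T)
(-99*Q(V, -11))*S(8) = -99*(-11 + 2*(-2))*12 = -99*(-11 - 4)*12 = -99*(-15)*12 = 1485*12 = 17820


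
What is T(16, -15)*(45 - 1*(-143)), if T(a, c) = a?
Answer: 3008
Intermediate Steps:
T(16, -15)*(45 - 1*(-143)) = 16*(45 - 1*(-143)) = 16*(45 + 143) = 16*188 = 3008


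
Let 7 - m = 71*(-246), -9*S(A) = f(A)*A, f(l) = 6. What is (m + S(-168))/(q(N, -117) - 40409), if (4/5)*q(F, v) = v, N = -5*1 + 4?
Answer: -70340/162221 ≈ -0.43361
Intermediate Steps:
N = -1 (N = -5 + 4 = -1)
q(F, v) = 5*v/4
S(A) = -2*A/3
m = 17473 (m = 7 - 71*(-246) = 7 - 1*(-17466) = 7 + 17466 = 17473)
(m + S(-168))/(q(N, -117) - 40409) = (17473 - ⅔*(-168))/((5/4)*(-117) - 40409) = (17473 + 112)/(-585/4 - 40409) = 17585/(-162221/4) = 17585*(-4/162221) = -70340/162221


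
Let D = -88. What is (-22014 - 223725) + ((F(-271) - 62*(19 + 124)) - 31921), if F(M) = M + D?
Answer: -286885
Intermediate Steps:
F(M) = -88 + M (F(M) = M - 88 = -88 + M)
(-22014 - 223725) + ((F(-271) - 62*(19 + 124)) - 31921) = (-22014 - 223725) + (((-88 - 271) - 62*(19 + 124)) - 31921) = -245739 + ((-359 - 62*143) - 31921) = -245739 + ((-359 - 8866) - 31921) = -245739 + (-9225 - 31921) = -245739 - 41146 = -286885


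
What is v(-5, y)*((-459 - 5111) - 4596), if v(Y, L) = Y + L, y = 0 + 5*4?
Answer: -152490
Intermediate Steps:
y = 20 (y = 0 + 20 = 20)
v(Y, L) = L + Y
v(-5, y)*((-459 - 5111) - 4596) = (20 - 5)*((-459 - 5111) - 4596) = 15*(-5570 - 4596) = 15*(-10166) = -152490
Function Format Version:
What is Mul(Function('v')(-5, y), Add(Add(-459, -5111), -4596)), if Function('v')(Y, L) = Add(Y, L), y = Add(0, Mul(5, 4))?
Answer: -152490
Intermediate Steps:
y = 20 (y = Add(0, 20) = 20)
Function('v')(Y, L) = Add(L, Y)
Mul(Function('v')(-5, y), Add(Add(-459, -5111), -4596)) = Mul(Add(20, -5), Add(Add(-459, -5111), -4596)) = Mul(15, Add(-5570, -4596)) = Mul(15, -10166) = -152490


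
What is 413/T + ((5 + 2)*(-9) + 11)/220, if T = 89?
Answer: 21558/4895 ≈ 4.4041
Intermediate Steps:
413/T + ((5 + 2)*(-9) + 11)/220 = 413/89 + ((5 + 2)*(-9) + 11)/220 = 413*(1/89) + (7*(-9) + 11)*(1/220) = 413/89 + (-63 + 11)*(1/220) = 413/89 - 52*1/220 = 413/89 - 13/55 = 21558/4895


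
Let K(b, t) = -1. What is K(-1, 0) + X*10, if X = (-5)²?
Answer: 249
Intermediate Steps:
X = 25
K(-1, 0) + X*10 = -1 + 25*10 = -1 + 250 = 249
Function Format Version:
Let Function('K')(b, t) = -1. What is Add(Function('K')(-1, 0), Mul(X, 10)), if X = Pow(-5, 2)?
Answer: 249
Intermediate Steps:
X = 25
Add(Function('K')(-1, 0), Mul(X, 10)) = Add(-1, Mul(25, 10)) = Add(-1, 250) = 249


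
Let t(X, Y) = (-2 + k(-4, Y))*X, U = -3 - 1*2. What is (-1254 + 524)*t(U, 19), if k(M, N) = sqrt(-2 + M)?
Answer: -7300 + 3650*I*sqrt(6) ≈ -7300.0 + 8940.6*I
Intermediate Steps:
U = -5 (U = -3 - 2 = -5)
t(X, Y) = X*(-2 + I*sqrt(6)) (t(X, Y) = (-2 + sqrt(-2 - 4))*X = (-2 + sqrt(-6))*X = (-2 + I*sqrt(6))*X = X*(-2 + I*sqrt(6)))
(-1254 + 524)*t(U, 19) = (-1254 + 524)*(-5*(-2 + I*sqrt(6))) = -730*(10 - 5*I*sqrt(6)) = -7300 + 3650*I*sqrt(6)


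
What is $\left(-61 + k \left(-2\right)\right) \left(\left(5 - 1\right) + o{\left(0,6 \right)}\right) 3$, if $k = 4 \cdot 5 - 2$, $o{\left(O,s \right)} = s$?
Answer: $-2910$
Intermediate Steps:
$k = 18$ ($k = 20 - 2 = 18$)
$\left(-61 + k \left(-2\right)\right) \left(\left(5 - 1\right) + o{\left(0,6 \right)}\right) 3 = \left(-61 + 18 \left(-2\right)\right) \left(\left(5 - 1\right) + 6\right) 3 = \left(-61 - 36\right) \left(4 + 6\right) 3 = - 97 \cdot 10 \cdot 3 = \left(-97\right) 30 = -2910$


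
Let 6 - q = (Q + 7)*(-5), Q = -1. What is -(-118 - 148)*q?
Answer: 9576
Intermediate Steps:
q = 36 (q = 6 - (-1 + 7)*(-5) = 6 - 6*(-5) = 6 - 1*(-30) = 6 + 30 = 36)
-(-118 - 148)*q = -(-118 - 148)*36 = -(-266)*36 = -1*(-9576) = 9576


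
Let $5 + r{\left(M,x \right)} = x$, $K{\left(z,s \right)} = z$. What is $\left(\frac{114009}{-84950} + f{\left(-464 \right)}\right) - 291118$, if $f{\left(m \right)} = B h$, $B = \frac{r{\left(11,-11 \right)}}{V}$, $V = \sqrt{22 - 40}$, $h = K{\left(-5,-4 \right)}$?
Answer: $- \frac{24730588109}{84950} - \frac{40 i \sqrt{2}}{3} \approx -2.9112 \cdot 10^{5} - 18.856 i$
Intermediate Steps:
$r{\left(M,x \right)} = -5 + x$
$h = -5$
$V = 3 i \sqrt{2}$ ($V = \sqrt{-18} = 3 i \sqrt{2} \approx 4.2426 i$)
$B = \frac{8 i \sqrt{2}}{3}$ ($B = \frac{-5 - 11}{3 i \sqrt{2}} = - 16 \left(- \frac{i \sqrt{2}}{6}\right) = \frac{8 i \sqrt{2}}{3} \approx 3.7712 i$)
$f{\left(m \right)} = - \frac{40 i \sqrt{2}}{3}$ ($f{\left(m \right)} = \frac{8 i \sqrt{2}}{3} \left(-5\right) = - \frac{40 i \sqrt{2}}{3}$)
$\left(\frac{114009}{-84950} + f{\left(-464 \right)}\right) - 291118 = \left(\frac{114009}{-84950} - \frac{40 i \sqrt{2}}{3}\right) - 291118 = \left(114009 \left(- \frac{1}{84950}\right) - \frac{40 i \sqrt{2}}{3}\right) - 291118 = \left(- \frac{114009}{84950} - \frac{40 i \sqrt{2}}{3}\right) - 291118 = - \frac{24730588109}{84950} - \frac{40 i \sqrt{2}}{3}$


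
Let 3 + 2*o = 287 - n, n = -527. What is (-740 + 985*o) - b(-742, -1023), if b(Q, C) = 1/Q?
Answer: 147909353/371 ≈ 3.9868e+5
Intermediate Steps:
o = 811/2 (o = -3/2 + (287 - 1*(-527))/2 = -3/2 + (287 + 527)/2 = -3/2 + (½)*814 = -3/2 + 407 = 811/2 ≈ 405.50)
(-740 + 985*o) - b(-742, -1023) = (-740 + 985*(811/2)) - 1/(-742) = (-740 + 798835/2) - 1*(-1/742) = 797355/2 + 1/742 = 147909353/371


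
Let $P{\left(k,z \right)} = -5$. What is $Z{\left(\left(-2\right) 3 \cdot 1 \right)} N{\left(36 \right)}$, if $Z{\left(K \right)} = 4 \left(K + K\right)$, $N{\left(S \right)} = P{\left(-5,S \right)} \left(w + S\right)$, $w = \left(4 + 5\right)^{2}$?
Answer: $28080$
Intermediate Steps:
$w = 81$ ($w = 9^{2} = 81$)
$N{\left(S \right)} = -405 - 5 S$ ($N{\left(S \right)} = - 5 \left(81 + S\right) = -405 - 5 S$)
$Z{\left(K \right)} = 8 K$ ($Z{\left(K \right)} = 4 \cdot 2 K = 8 K$)
$Z{\left(\left(-2\right) 3 \cdot 1 \right)} N{\left(36 \right)} = 8 \left(-2\right) 3 \cdot 1 \left(-405 - 180\right) = 8 \left(\left(-6\right) 1\right) \left(-405 - 180\right) = 8 \left(-6\right) \left(-585\right) = \left(-48\right) \left(-585\right) = 28080$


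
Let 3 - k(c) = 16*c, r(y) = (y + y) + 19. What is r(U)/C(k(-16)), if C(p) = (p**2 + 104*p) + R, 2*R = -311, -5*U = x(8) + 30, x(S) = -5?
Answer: 18/187723 ≈ 9.5886e-5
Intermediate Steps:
U = -5 (U = -(-5 + 30)/5 = -1/5*25 = -5)
r(y) = 19 + 2*y (r(y) = 2*y + 19 = 19 + 2*y)
R = -311/2 (R = (1/2)*(-311) = -311/2 ≈ -155.50)
k(c) = 3 - 16*c
C(p) = -311/2 + p**2 + 104*p (C(p) = (p**2 + 104*p) - 311/2 = -311/2 + p**2 + 104*p)
r(U)/C(k(-16)) = (19 + 2*(-5))/(-311/2 + (3 - 16*(-16))**2 + 104*(3 - 16*(-16))) = (19 - 10)/(-311/2 + (3 + 256)**2 + 104*(3 + 256)) = 9/(-311/2 + 259**2 + 104*259) = 9/(-311/2 + 67081 + 26936) = 9/(187723/2) = 9*(2/187723) = 18/187723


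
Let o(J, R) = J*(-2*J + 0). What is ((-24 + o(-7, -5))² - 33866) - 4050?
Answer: -23032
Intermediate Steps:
o(J, R) = -2*J² (o(J, R) = J*(-2*J) = -2*J²)
((-24 + o(-7, -5))² - 33866) - 4050 = ((-24 - 2*(-7)²)² - 33866) - 4050 = ((-24 - 2*49)² - 33866) - 4050 = ((-24 - 98)² - 33866) - 4050 = ((-122)² - 33866) - 4050 = (14884 - 33866) - 4050 = -18982 - 4050 = -23032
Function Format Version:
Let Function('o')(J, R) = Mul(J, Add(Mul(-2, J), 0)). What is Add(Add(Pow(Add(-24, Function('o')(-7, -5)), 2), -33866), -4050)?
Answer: -23032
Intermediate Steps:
Function('o')(J, R) = Mul(-2, Pow(J, 2)) (Function('o')(J, R) = Mul(J, Mul(-2, J)) = Mul(-2, Pow(J, 2)))
Add(Add(Pow(Add(-24, Function('o')(-7, -5)), 2), -33866), -4050) = Add(Add(Pow(Add(-24, Mul(-2, Pow(-7, 2))), 2), -33866), -4050) = Add(Add(Pow(Add(-24, Mul(-2, 49)), 2), -33866), -4050) = Add(Add(Pow(Add(-24, -98), 2), -33866), -4050) = Add(Add(Pow(-122, 2), -33866), -4050) = Add(Add(14884, -33866), -4050) = Add(-18982, -4050) = -23032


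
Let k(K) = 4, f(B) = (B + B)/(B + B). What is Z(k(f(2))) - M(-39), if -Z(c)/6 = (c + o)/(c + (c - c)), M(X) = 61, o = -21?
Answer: -71/2 ≈ -35.500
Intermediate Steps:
f(B) = 1 (f(B) = (2*B)/((2*B)) = (2*B)*(1/(2*B)) = 1)
Z(c) = -6*(-21 + c)/c (Z(c) = -6*(c - 21)/(c + (c - c)) = -6*(-21 + c)/(c + 0) = -6*(-21 + c)/c)
Z(k(f(2))) - M(-39) = (-6 + 126/4) - 1*61 = (-6 + 126*(¼)) - 61 = (-6 + 63/2) - 61 = 51/2 - 61 = -71/2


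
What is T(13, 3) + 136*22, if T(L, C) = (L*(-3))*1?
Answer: 2953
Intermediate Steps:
T(L, C) = -3*L (T(L, C) = -3*L*1 = -3*L)
T(13, 3) + 136*22 = -3*13 + 136*22 = -39 + 2992 = 2953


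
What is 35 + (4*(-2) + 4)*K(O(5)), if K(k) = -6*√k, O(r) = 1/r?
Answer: 35 + 24*√5/5 ≈ 45.733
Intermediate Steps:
35 + (4*(-2) + 4)*K(O(5)) = 35 + (4*(-2) + 4)*(-6*√5/5) = 35 + (-8 + 4)*(-6*√5/5) = 35 - (-24)*√5/5 = 35 + 24*√5/5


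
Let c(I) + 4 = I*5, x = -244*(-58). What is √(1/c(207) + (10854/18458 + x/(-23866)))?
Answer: I*√51179556194978718782/113543676367 ≈ 0.063007*I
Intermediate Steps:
x = 14152
c(I) = -4 + 5*I (c(I) = -4 + I*5 = -4 + 5*I)
√(1/c(207) + (10854/18458 + x/(-23866))) = √(1/(-4 + 5*207) + (10854/18458 + 14152/(-23866))) = √(1/(-4 + 1035) + (10854*(1/18458) + 14152*(-1/23866))) = √(1/1031 + (5427/9229 - 7076/11933)) = √(1/1031 - 544013/110129657) = √(-450747746/113543676367) = I*√51179556194978718782/113543676367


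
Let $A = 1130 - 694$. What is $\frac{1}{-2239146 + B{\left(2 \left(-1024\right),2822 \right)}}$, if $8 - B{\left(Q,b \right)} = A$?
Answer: $- \frac{1}{2239574} \approx -4.4651 \cdot 10^{-7}$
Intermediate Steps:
$A = 436$
$B{\left(Q,b \right)} = -428$ ($B{\left(Q,b \right)} = 8 - 436 = -428$)
$\frac{1}{-2239146 + B{\left(2 \left(-1024\right),2822 \right)}} = \frac{1}{-2239146 - 428} = \frac{1}{-2239574} = - \frac{1}{2239574}$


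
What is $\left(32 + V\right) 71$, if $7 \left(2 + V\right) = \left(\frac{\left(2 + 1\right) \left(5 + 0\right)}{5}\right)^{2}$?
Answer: $\frac{15549}{7} \approx 2221.3$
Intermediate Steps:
$V = - \frac{5}{7}$ ($V = -2 + \frac{\left(\frac{\left(2 + 1\right) \left(5 + 0\right)}{5}\right)^{2}}{7} = -2 + \frac{\left(3 \cdot 5 \cdot \frac{1}{5}\right)^{2}}{7} = -2 + \frac{\left(15 \cdot \frac{1}{5}\right)^{2}}{7} = -2 + \frac{3^{2}}{7} = -2 + \frac{1}{7} \cdot 9 = -2 + \frac{9}{7} = - \frac{5}{7} \approx -0.71429$)
$\left(32 + V\right) 71 = \left(32 - \frac{5}{7}\right) 71 = \frac{219}{7} \cdot 71 = \frac{15549}{7}$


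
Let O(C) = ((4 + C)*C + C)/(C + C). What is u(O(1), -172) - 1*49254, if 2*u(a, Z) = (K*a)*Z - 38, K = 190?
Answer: -98293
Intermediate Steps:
O(C) = (C + C*(4 + C))/(2*C) (O(C) = (C*(4 + C) + C)/((2*C)) = (C + C*(4 + C))*(1/(2*C)) = (C + C*(4 + C))/(2*C))
u(a, Z) = -19 + 95*Z*a (u(a, Z) = ((190*a)*Z - 38)/2 = (190*Z*a - 38)/2 = (-38 + 190*Z*a)/2 = -19 + 95*Z*a)
u(O(1), -172) - 1*49254 = (-19 + 95*(-172)*(5/2 + (½)*1)) - 1*49254 = (-19 + 95*(-172)*(5/2 + ½)) - 49254 = (-19 + 95*(-172)*3) - 49254 = (-19 - 49020) - 49254 = -49039 - 49254 = -98293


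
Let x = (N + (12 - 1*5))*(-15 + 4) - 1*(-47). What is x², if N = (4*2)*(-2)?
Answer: 21316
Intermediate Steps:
N = -16 (N = 8*(-2) = -16)
x = 146 (x = (-16 + (12 - 1*5))*(-15 + 4) - 1*(-47) = (-16 + (12 - 5))*(-11) + 47 = (-16 + 7)*(-11) + 47 = -9*(-11) + 47 = 99 + 47 = 146)
x² = 146² = 21316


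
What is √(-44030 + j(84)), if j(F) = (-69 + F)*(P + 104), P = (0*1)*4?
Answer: I*√42470 ≈ 206.08*I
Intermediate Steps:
P = 0 (P = 0*4 = 0)
j(F) = -7176 + 104*F (j(F) = (-69 + F)*(0 + 104) = (-69 + F)*104 = -7176 + 104*F)
√(-44030 + j(84)) = √(-44030 + (-7176 + 104*84)) = √(-44030 + (-7176 + 8736)) = √(-44030 + 1560) = √(-42470) = I*√42470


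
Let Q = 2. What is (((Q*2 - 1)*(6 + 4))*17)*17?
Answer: 8670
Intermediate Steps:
(((Q*2 - 1)*(6 + 4))*17)*17 = (((2*2 - 1)*(6 + 4))*17)*17 = (((4 - 1)*10)*17)*17 = ((3*10)*17)*17 = (30*17)*17 = 510*17 = 8670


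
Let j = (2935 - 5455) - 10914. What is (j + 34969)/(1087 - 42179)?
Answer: -21535/41092 ≈ -0.52407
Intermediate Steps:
j = -13434 (j = -2520 - 10914 = -13434)
(j + 34969)/(1087 - 42179) = (-13434 + 34969)/(1087 - 42179) = 21535/(-41092) = 21535*(-1/41092) = -21535/41092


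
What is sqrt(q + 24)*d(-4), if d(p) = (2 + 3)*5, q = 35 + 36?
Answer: 25*sqrt(95) ≈ 243.67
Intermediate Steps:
q = 71
d(p) = 25 (d(p) = 5*5 = 25)
sqrt(q + 24)*d(-4) = sqrt(71 + 24)*25 = sqrt(95)*25 = 25*sqrt(95)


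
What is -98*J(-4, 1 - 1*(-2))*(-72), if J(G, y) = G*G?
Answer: 112896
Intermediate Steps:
J(G, y) = G**2
-98*J(-4, 1 - 1*(-2))*(-72) = -98*(-4)**2*(-72) = -98*16*(-72) = -1568*(-72) = 112896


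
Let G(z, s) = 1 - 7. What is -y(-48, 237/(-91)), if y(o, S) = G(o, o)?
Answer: 6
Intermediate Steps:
G(z, s) = -6
y(o, S) = -6
-y(-48, 237/(-91)) = -1*(-6) = 6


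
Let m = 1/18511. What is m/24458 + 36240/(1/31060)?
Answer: 509612957458147201/452742038 ≈ 1.1256e+9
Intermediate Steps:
m = 1/18511 ≈ 5.4022e-5
m/24458 + 36240/(1/31060) = (1/18511)/24458 + 36240/(1/31060) = (1/18511)*(1/24458) + 36240/(1/31060) = 1/452742038 + 36240*31060 = 1/452742038 + 1125614400 = 509612957458147201/452742038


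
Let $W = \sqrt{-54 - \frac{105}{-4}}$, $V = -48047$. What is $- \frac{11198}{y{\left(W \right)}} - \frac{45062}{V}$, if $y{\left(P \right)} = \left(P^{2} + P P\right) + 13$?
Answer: $\frac{1079890882}{4083995} \approx 264.42$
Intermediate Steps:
$W = \frac{i \sqrt{111}}{2}$ ($W = \sqrt{-54 - - \frac{105}{4}} = \sqrt{-54 + \frac{105}{4}} = \sqrt{- \frac{111}{4}} = \frac{i \sqrt{111}}{2} \approx 5.2678 i$)
$y{\left(P \right)} = 13 + 2 P^{2}$ ($y{\left(P \right)} = \left(P^{2} + P^{2}\right) + 13 = 2 P^{2} + 13 = 13 + 2 P^{2}$)
$- \frac{11198}{y{\left(W \right)}} - \frac{45062}{V} = - \frac{11198}{13 + 2 \left(\frac{i \sqrt{111}}{2}\right)^{2}} - \frac{45062}{-48047} = - \frac{11198}{13 + 2 \left(- \frac{111}{4}\right)} - - \frac{45062}{48047} = - \frac{11198}{13 - \frac{111}{2}} + \frac{45062}{48047} = - \frac{11198}{- \frac{85}{2}} + \frac{45062}{48047} = \left(-11198\right) \left(- \frac{2}{85}\right) + \frac{45062}{48047} = \frac{22396}{85} + \frac{45062}{48047} = \frac{1079890882}{4083995}$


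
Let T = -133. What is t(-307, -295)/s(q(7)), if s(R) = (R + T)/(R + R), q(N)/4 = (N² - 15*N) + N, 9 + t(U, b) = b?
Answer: -17024/47 ≈ -362.21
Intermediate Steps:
t(U, b) = -9 + b
q(N) = -56*N + 4*N² (q(N) = 4*((N² - 15*N) + N) = 4*(N² - 14*N) = -56*N + 4*N²)
s(R) = (-133 + R)/(2*R) (s(R) = (R - 133)/(R + R) = (-133 + R)/((2*R)) = (-133 + R)*(1/(2*R)) = (-133 + R)/(2*R))
t(-307, -295)/s(q(7)) = (-9 - 295)/(((-133 + 4*7*(-14 + 7))/(2*((4*7*(-14 + 7)))))) = -304*(-392/(-133 + 4*7*(-7))) = -304*(-392/(-133 - 196)) = -304/((½)*(-1/196)*(-329)) = -304/47/56 = -304*56/47 = -17024/47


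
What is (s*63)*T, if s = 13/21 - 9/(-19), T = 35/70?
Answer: 654/19 ≈ 34.421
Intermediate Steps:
T = ½ (T = 35*(1/70) = ½ ≈ 0.50000)
s = 436/399 (s = 13*(1/21) - 9*(-1/19) = 13/21 + 9/19 = 436/399 ≈ 1.0927)
(s*63)*T = ((436/399)*63)*(½) = (1308/19)*(½) = 654/19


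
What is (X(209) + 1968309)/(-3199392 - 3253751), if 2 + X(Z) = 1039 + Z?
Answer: -1969555/6453143 ≈ -0.30521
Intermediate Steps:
X(Z) = 1037 + Z (X(Z) = -2 + (1039 + Z) = 1037 + Z)
(X(209) + 1968309)/(-3199392 - 3253751) = ((1037 + 209) + 1968309)/(-3199392 - 3253751) = (1246 + 1968309)/(-6453143) = 1969555*(-1/6453143) = -1969555/6453143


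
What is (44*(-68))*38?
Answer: -113696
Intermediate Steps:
(44*(-68))*38 = -2992*38 = -113696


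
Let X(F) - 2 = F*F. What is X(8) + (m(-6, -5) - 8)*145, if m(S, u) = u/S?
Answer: -5839/6 ≈ -973.17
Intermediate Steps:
X(F) = 2 + F² (X(F) = 2 + F*F = 2 + F²)
X(8) + (m(-6, -5) - 8)*145 = (2 + 8²) + (-5/(-6) - 8)*145 = (2 + 64) + (-5*(-⅙) - 8)*145 = 66 + (⅚ - 8)*145 = 66 - 43/6*145 = 66 - 6235/6 = -5839/6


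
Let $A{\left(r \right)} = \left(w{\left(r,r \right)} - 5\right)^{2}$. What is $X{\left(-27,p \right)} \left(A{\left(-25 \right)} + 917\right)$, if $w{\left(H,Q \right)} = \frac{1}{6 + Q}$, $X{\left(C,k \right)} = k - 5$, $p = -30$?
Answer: $- \frac{11908855}{361} \approx -32989.0$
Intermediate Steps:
$X{\left(C,k \right)} = -5 + k$
$A{\left(r \right)} = \left(-5 + \frac{1}{6 + r}\right)^{2}$ ($A{\left(r \right)} = \left(\frac{1}{6 + r} - 5\right)^{2} = \left(-5 + \frac{1}{6 + r}\right)^{2}$)
$X{\left(-27,p \right)} \left(A{\left(-25 \right)} + 917\right) = \left(-5 - 30\right) \left(\frac{\left(29 + 5 \left(-25\right)\right)^{2}}{\left(6 - 25\right)^{2}} + 917\right) = - 35 \left(\frac{\left(29 - 125\right)^{2}}{361} + 917\right) = - 35 \left(\frac{\left(-96\right)^{2}}{361} + 917\right) = - 35 \left(\frac{1}{361} \cdot 9216 + 917\right) = - 35 \left(\frac{9216}{361} + 917\right) = \left(-35\right) \frac{340253}{361} = - \frac{11908855}{361}$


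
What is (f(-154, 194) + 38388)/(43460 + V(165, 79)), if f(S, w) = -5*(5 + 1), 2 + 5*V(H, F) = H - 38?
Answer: 12786/14495 ≈ 0.88210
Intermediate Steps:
V(H, F) = -8 + H/5 (V(H, F) = -⅖ + (H - 38)/5 = -⅖ + (-38 + H)/5 = -⅖ + (-38/5 + H/5) = -8 + H/5)
f(S, w) = -30 (f(S, w) = -5*6 = -30)
(f(-154, 194) + 38388)/(43460 + V(165, 79)) = (-30 + 38388)/(43460 + (-8 + (⅕)*165)) = 38358/(43460 + (-8 + 33)) = 38358/(43460 + 25) = 38358/43485 = 38358*(1/43485) = 12786/14495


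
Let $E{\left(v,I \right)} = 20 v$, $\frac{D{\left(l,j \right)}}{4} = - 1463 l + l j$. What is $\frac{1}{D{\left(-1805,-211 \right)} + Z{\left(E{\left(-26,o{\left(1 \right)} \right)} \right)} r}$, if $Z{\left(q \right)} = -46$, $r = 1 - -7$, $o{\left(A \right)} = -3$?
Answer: $\frac{1}{12085912} \approx 8.2741 \cdot 10^{-8}$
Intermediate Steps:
$D{\left(l,j \right)} = - 5852 l + 4 j l$ ($D{\left(l,j \right)} = 4 \left(- 1463 l + l j\right) = 4 \left(- 1463 l + j l\right) = - 5852 l + 4 j l$)
$r = 8$ ($r = 1 + 7 = 8$)
$\frac{1}{D{\left(-1805,-211 \right)} + Z{\left(E{\left(-26,o{\left(1 \right)} \right)} \right)} r} = \frac{1}{4 \left(-1805\right) \left(-1463 - 211\right) - 368} = \frac{1}{4 \left(-1805\right) \left(-1674\right) - 368} = \frac{1}{12086280 - 368} = \frac{1}{12085912}$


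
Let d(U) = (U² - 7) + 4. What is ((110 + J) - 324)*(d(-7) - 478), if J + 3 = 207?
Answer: 4320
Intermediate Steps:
J = 204 (J = -3 + 207 = 204)
d(U) = -3 + U² (d(U) = (-7 + U²) + 4 = -3 + U²)
((110 + J) - 324)*(d(-7) - 478) = ((110 + 204) - 324)*((-3 + (-7)²) - 478) = (314 - 324)*((-3 + 49) - 478) = -10*(46 - 478) = -10*(-432) = 4320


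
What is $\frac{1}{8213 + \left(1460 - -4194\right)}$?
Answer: $\frac{1}{13867} \approx 7.2114 \cdot 10^{-5}$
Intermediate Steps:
$\frac{1}{8213 + \left(1460 - -4194\right)} = \frac{1}{8213 + \left(1460 + 4194\right)} = \frac{1}{8213 + 5654} = \frac{1}{13867}$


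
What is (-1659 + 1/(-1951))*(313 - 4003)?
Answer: 11943459900/1951 ≈ 6.1217e+6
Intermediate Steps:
(-1659 + 1/(-1951))*(313 - 4003) = (-1659 - 1/1951)*(-3690) = -3236710/1951*(-3690) = 11943459900/1951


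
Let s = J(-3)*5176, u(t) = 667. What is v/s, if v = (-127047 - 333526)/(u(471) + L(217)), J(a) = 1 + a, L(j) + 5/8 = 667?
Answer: 460573/13803098 ≈ 0.033367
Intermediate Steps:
L(j) = 5331/8 (L(j) = -5/8 + 667 = 5331/8)
s = -10352 (s = (1 - 3)*5176 = -2*5176 = -10352)
v = -3684584/10667 (v = (-127047 - 333526)/(667 + 5331/8) = -460573/10667/8 = -460573*8/10667 = -3684584/10667 ≈ -345.42)
v/s = -3684584/10667/(-10352) = -3684584/10667*(-1/10352) = 460573/13803098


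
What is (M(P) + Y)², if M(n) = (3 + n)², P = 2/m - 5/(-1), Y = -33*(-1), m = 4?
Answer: 177241/16 ≈ 11078.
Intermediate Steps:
Y = 33
P = 11/2 (P = 2/4 - 5/(-1) = 2*(¼) - 5*(-1) = ½ + 5 = 11/2 ≈ 5.5000)
(M(P) + Y)² = ((3 + 11/2)² + 33)² = ((17/2)² + 33)² = (289/4 + 33)² = (421/4)² = 177241/16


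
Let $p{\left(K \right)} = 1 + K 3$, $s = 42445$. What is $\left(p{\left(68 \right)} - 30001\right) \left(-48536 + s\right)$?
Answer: $181487436$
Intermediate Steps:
$p{\left(K \right)} = 1 + 3 K$
$\left(p{\left(68 \right)} - 30001\right) \left(-48536 + s\right) = \left(\left(1 + 3 \cdot 68\right) - 30001\right) \left(-48536 + 42445\right) = \left(\left(1 + 204\right) - 30001\right) \left(-6091\right) = \left(205 - 30001\right) \left(-6091\right) = \left(-29796\right) \left(-6091\right) = 181487436$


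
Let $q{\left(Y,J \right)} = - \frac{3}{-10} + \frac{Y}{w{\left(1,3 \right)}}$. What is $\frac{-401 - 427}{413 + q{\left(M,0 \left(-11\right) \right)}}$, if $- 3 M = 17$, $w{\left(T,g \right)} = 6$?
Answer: $- \frac{9315}{4639} \approx -2.008$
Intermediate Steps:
$M = - \frac{17}{3}$ ($M = \left(- \frac{1}{3}\right) 17 = - \frac{17}{3} \approx -5.6667$)
$q{\left(Y,J \right)} = \frac{3}{10} + \frac{Y}{6}$ ($q{\left(Y,J \right)} = - \frac{3}{-10} + \frac{Y}{6} = \left(-3\right) \left(- \frac{1}{10}\right) + Y \frac{1}{6} = \frac{3}{10} + \frac{Y}{6}$)
$\frac{-401 - 427}{413 + q{\left(M,0 \left(-11\right) \right)}} = \frac{-401 - 427}{413 + \left(\frac{3}{10} + \frac{1}{6} \left(- \frac{17}{3}\right)\right)} = - \frac{828}{413 + \left(\frac{3}{10} - \frac{17}{18}\right)} = - \frac{828}{413 - \frac{29}{45}} = - \frac{828}{\frac{18556}{45}} = \left(-828\right) \frac{45}{18556} = - \frac{9315}{4639}$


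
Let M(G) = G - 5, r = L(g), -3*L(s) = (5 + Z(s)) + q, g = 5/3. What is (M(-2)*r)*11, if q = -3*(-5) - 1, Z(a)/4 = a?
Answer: 5929/9 ≈ 658.78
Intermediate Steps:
Z(a) = 4*a
q = 14 (q = 15 - 1 = 14)
g = 5/3 (g = 5*(⅓) = 5/3 ≈ 1.6667)
L(s) = -19/3 - 4*s/3 (L(s) = -((5 + 4*s) + 14)/3 = -(19 + 4*s)/3 = -19/3 - 4*s/3)
r = -77/9 (r = -19/3 - 4/3*5/3 = -19/3 - 20/9 = -77/9 ≈ -8.5556)
M(G) = -5 + G
(M(-2)*r)*11 = ((-5 - 2)*(-77/9))*11 = -7*(-77/9)*11 = (539/9)*11 = 5929/9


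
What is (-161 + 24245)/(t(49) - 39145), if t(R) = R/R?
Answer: -2007/3262 ≈ -0.61527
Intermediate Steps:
t(R) = 1
(-161 + 24245)/(t(49) - 39145) = (-161 + 24245)/(1 - 39145) = 24084/(-39144) = 24084*(-1/39144) = -2007/3262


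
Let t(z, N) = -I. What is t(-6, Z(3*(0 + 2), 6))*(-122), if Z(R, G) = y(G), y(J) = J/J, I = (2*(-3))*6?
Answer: -4392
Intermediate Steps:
I = -36 (I = -6*6 = -36)
y(J) = 1
Z(R, G) = 1
t(z, N) = 36 (t(z, N) = -1*(-36) = 36)
t(-6, Z(3*(0 + 2), 6))*(-122) = 36*(-122) = -4392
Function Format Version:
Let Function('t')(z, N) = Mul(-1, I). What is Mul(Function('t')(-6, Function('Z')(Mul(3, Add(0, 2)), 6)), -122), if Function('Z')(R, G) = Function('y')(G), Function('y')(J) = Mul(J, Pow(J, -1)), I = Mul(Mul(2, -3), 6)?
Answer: -4392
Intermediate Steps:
I = -36 (I = Mul(-6, 6) = -36)
Function('y')(J) = 1
Function('Z')(R, G) = 1
Function('t')(z, N) = 36 (Function('t')(z, N) = Mul(-1, -36) = 36)
Mul(Function('t')(-6, Function('Z')(Mul(3, Add(0, 2)), 6)), -122) = Mul(36, -122) = -4392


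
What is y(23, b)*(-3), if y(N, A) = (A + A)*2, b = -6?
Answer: 72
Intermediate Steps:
y(N, A) = 4*A (y(N, A) = (2*A)*2 = 4*A)
y(23, b)*(-3) = (4*(-6))*(-3) = -24*(-3) = 72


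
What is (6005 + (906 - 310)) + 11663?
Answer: 18264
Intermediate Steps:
(6005 + (906 - 310)) + 11663 = (6005 + 596) + 11663 = 6601 + 11663 = 18264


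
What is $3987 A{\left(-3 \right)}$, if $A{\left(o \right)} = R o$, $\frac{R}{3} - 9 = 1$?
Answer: $-358830$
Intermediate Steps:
$R = 30$ ($R = 27 + 3 \cdot 1 = 27 + 3 = 30$)
$A{\left(o \right)} = 30 o$
$3987 A{\left(-3 \right)} = 3987 \cdot 30 \left(-3\right) = 3987 \left(-90\right) = -358830$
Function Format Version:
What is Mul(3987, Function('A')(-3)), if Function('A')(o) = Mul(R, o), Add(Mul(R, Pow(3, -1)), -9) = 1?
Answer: -358830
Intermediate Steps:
R = 30 (R = Add(27, Mul(3, 1)) = Add(27, 3) = 30)
Function('A')(o) = Mul(30, o)
Mul(3987, Function('A')(-3)) = Mul(3987, Mul(30, -3)) = Mul(3987, -90) = -358830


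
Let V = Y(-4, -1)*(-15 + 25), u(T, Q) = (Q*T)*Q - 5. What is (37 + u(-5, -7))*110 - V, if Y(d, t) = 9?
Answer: -23520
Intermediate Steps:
u(T, Q) = -5 + T*Q² (u(T, Q) = T*Q² - 5 = -5 + T*Q²)
V = 90 (V = 9*(-15 + 25) = 9*10 = 90)
(37 + u(-5, -7))*110 - V = (37 + (-5 - 5*(-7)²))*110 - 1*90 = (37 + (-5 - 5*49))*110 - 90 = (37 + (-5 - 245))*110 - 90 = (37 - 250)*110 - 90 = -213*110 - 90 = -23430 - 90 = -23520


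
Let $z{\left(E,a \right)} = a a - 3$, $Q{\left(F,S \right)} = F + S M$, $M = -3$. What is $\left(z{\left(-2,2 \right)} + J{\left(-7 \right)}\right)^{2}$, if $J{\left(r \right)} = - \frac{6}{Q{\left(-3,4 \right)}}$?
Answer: $\frac{49}{25} \approx 1.96$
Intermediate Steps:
$Q{\left(F,S \right)} = F - 3 S$ ($Q{\left(F,S \right)} = F + S \left(-3\right) = F - 3 S$)
$J{\left(r \right)} = \frac{2}{5}$ ($J{\left(r \right)} = - \frac{6}{-3 - 12} = - \frac{6}{-15} = \left(-6\right) \left(- \frac{1}{15}\right) = \frac{2}{5}$)
$z{\left(E,a \right)} = -3 + a^{2}$ ($z{\left(E,a \right)} = a^{2} - 3 = -3 + a^{2}$)
$\left(z{\left(-2,2 \right)} + J{\left(-7 \right)}\right)^{2} = \left(\left(-3 + 2^{2}\right) + \frac{2}{5}\right)^{2} = \left(\left(-3 + 4\right) + \frac{2}{5}\right)^{2} = \left(1 + \frac{2}{5}\right)^{2} = \left(\frac{7}{5}\right)^{2} = \frac{49}{25}$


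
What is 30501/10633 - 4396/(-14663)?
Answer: 15934801/5029409 ≈ 3.1683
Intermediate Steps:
30501/10633 - 4396/(-14663) = 30501*(1/10633) - 4396*(-1/14663) = 30501/10633 + 4396/14663 = 15934801/5029409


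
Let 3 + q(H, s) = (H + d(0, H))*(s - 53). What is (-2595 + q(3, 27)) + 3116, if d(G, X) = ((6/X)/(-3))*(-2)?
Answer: 1216/3 ≈ 405.33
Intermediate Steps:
d(G, X) = 4/X (d(G, X) = ((6/X)*(-⅓))*(-2) = -2/X*(-2) = 4/X)
q(H, s) = -3 + (-53 + s)*(H + 4/H) (q(H, s) = -3 + (H + 4/H)*(s - 53) = -3 + (H + 4/H)*(-53 + s) = -3 + (-53 + s)*(H + 4/H))
(-2595 + q(3, 27)) + 3116 = (-2595 + (-212 + 4*27 + 3*(-3 - 53*3 + 3*27))/3) + 3116 = (-2595 + (-212 + 108 + 3*(-3 - 159 + 81))/3) + 3116 = (-2595 + (-212 + 108 + 3*(-81))/3) + 3116 = (-2595 + (-212 + 108 - 243)/3) + 3116 = (-2595 + (⅓)*(-347)) + 3116 = (-2595 - 347/3) + 3116 = -8132/3 + 3116 = 1216/3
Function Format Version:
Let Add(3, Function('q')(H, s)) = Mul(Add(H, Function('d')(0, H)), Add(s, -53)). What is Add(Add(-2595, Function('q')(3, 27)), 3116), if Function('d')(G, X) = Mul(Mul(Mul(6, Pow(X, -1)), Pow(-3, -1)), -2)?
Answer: Rational(1216, 3) ≈ 405.33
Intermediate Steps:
Function('d')(G, X) = Mul(4, Pow(X, -1)) (Function('d')(G, X) = Mul(Mul(Mul(6, Pow(X, -1)), Rational(-1, 3)), -2) = Mul(Mul(-2, Pow(X, -1)), -2) = Mul(4, Pow(X, -1)))
Function('q')(H, s) = Add(-3, Mul(Add(-53, s), Add(H, Mul(4, Pow(H, -1))))) (Function('q')(H, s) = Add(-3, Mul(Add(H, Mul(4, Pow(H, -1))), Add(s, -53))) = Add(-3, Mul(Add(H, Mul(4, Pow(H, -1))), Add(-53, s))) = Add(-3, Mul(Add(-53, s), Add(H, Mul(4, Pow(H, -1))))))
Add(Add(-2595, Function('q')(3, 27)), 3116) = Add(Add(-2595, Mul(Pow(3, -1), Add(-212, Mul(4, 27), Mul(3, Add(-3, Mul(-53, 3), Mul(3, 27)))))), 3116) = Add(Add(-2595, Mul(Rational(1, 3), Add(-212, 108, Mul(3, Add(-3, -159, 81))))), 3116) = Add(Add(-2595, Mul(Rational(1, 3), Add(-212, 108, Mul(3, -81)))), 3116) = Add(Add(-2595, Mul(Rational(1, 3), Add(-212, 108, -243))), 3116) = Add(Add(-2595, Mul(Rational(1, 3), -347)), 3116) = Add(Add(-2595, Rational(-347, 3)), 3116) = Add(Rational(-8132, 3), 3116) = Rational(1216, 3)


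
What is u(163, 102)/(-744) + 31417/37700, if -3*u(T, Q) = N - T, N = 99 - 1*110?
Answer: 662114/876525 ≈ 0.75539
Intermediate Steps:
N = -11 (N = 99 - 110 = -11)
u(T, Q) = 11/3 + T/3 (u(T, Q) = -(-11 - T)/3 = 11/3 + T/3)
u(163, 102)/(-744) + 31417/37700 = (11/3 + (⅓)*163)/(-744) + 31417/37700 = (11/3 + 163/3)*(-1/744) + 31417*(1/37700) = 58*(-1/744) + 31417/37700 = -29/372 + 31417/37700 = 662114/876525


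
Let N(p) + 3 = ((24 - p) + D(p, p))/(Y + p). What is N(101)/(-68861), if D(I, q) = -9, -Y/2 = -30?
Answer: 569/11086621 ≈ 5.1323e-5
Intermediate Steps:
Y = 60 (Y = -2*(-30) = 60)
N(p) = -3 + (15 - p)/(60 + p) (N(p) = -3 + ((24 - p) - 9)/(60 + p) = -3 + (15 - p)/(60 + p))
N(101)/(-68861) = ((-165 - 4*101)/(60 + 101))/(-68861) = ((-165 - 404)/161)*(-1/68861) = ((1/161)*(-569))*(-1/68861) = -569/161*(-1/68861) = 569/11086621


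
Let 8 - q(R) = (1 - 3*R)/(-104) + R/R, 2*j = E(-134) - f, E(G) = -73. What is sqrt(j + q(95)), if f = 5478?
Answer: I*sqrt(468338)/13 ≈ 52.642*I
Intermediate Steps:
j = -5551/2 (j = (-73 - 1*5478)/2 = (-73 - 5478)/2 = (1/2)*(-5551) = -5551/2 ≈ -2775.5)
q(R) = 729/104 - 3*R/104 (q(R) = 8 - ((1 - 3*R)/(-104) + R/R) = 8 - ((1 - 3*R)*(-1/104) + 1) = 8 - ((-1/104 + 3*R/104) + 1) = 8 - (103/104 + 3*R/104) = 8 + (-103/104 - 3*R/104) = 729/104 - 3*R/104)
sqrt(j + q(95)) = sqrt(-5551/2 + (729/104 - 3/104*95)) = sqrt(-5551/2 + (729/104 - 285/104)) = sqrt(-5551/2 + 111/26) = sqrt(-36026/13) = I*sqrt(468338)/13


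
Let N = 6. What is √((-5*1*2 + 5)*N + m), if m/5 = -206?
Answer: 2*I*√265 ≈ 32.558*I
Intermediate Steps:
m = -1030 (m = 5*(-206) = -1030)
√((-5*1*2 + 5)*N + m) = √((-5*1*2 + 5)*6 - 1030) = √((-5*2 + 5)*6 - 1030) = √((-10 + 5)*6 - 1030) = √(-5*6 - 1030) = √(-30 - 1030) = √(-1060) = 2*I*√265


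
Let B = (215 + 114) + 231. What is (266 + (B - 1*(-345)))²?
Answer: 1371241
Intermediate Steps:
B = 560 (B = 329 + 231 = 560)
(266 + (B - 1*(-345)))² = (266 + (560 - 1*(-345)))² = (266 + (560 + 345))² = (266 + 905)² = 1171² = 1371241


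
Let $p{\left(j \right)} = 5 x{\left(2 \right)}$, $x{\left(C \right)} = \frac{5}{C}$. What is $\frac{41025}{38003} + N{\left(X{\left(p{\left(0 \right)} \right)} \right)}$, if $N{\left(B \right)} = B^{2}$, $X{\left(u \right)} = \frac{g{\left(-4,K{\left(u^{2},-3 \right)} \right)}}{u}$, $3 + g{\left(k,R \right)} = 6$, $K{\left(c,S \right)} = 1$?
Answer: $\frac{27008733}{23751875} \approx 1.1371$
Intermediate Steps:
$g{\left(k,R \right)} = 3$ ($g{\left(k,R \right)} = -3 + 6 = 3$)
$p{\left(j \right)} = \frac{25}{2}$ ($p{\left(j \right)} = 5 \cdot \frac{5}{2} = \frac{25}{2}$)
$X{\left(u \right)} = \frac{3}{u}$
$\frac{41025}{38003} + N{\left(X{\left(p{\left(0 \right)} \right)} \right)} = \frac{41025}{38003} + \left(\frac{3}{\frac{25}{2}}\right)^{2} = 41025 \cdot \frac{1}{38003} + \left(3 \cdot \frac{2}{25}\right)^{2} = \frac{41025}{38003} + \left(\frac{6}{25}\right)^{2} = \frac{41025}{38003} + \frac{36}{625} = \frac{27008733}{23751875}$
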